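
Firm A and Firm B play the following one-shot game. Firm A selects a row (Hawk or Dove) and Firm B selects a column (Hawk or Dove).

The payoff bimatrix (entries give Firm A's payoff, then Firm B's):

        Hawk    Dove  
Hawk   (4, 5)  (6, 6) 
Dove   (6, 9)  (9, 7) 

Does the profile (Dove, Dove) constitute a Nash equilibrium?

At (Dove, Dove), Firm A earns 9; switching to Hawk would give 6, so Firm A has no profitable deviation.
Firm B earns 7; switching to Hawk would give 9, so Firm B would deviate.
Since at least one player can profitably deviate, this is not a Nash equilibrium.

No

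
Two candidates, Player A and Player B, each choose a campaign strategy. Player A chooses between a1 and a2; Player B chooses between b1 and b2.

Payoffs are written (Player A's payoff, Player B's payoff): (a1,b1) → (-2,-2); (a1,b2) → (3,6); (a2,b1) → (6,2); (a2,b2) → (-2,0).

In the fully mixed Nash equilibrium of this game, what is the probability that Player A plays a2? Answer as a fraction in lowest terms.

Let p be the probability that Player A plays a1. In a completely mixed equilibrium, Player B must be indifferent between b1 and b2.
Player B's expected payoff from b1 is −2p + 2(1−p); from b2 it is 6p.
Setting these equal: −4p + 2 = 6p, so p = 1/5.
Therefore Player A plays a2 with probability 1 − 1/5 = 4/5.

4/5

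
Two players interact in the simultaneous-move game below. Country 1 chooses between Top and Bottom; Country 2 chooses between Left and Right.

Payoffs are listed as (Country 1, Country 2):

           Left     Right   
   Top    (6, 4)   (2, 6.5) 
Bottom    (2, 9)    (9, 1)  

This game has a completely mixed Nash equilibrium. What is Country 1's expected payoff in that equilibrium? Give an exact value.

First find q, the probability Country 2 plays Left, from Country 1's indifference between Top and Bottom: 6q + 2(1−q) = 2q + 9(1−q), giving q = 7/11.
Since Country 1 is indifferent in equilibrium, Country 1's expected payoff equals the payoff from either row against (7/11, 4/11). Using Top: 6(7/11) + 2(4/11) = 50/11.

50/11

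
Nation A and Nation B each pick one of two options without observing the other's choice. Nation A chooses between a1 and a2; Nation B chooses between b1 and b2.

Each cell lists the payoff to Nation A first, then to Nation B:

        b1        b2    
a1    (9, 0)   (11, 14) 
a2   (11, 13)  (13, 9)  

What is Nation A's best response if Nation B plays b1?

Against b1, Nation A earns 9 from a1 and 11 from a2.
So a2 is the best response.

a2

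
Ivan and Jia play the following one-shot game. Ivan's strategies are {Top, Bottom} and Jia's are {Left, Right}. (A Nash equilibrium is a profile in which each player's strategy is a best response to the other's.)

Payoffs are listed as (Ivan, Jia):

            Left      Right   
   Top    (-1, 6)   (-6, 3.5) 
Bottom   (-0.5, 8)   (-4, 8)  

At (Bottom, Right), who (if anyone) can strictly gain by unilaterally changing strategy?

Neither

Ivan at (Bottom, Right) earns -4; deviating to Top yields -6 — not better.
Jia earns 8; deviating to Left yields 8 — not better.
Neither player can strictly improve; the profile is a Nash equilibrium.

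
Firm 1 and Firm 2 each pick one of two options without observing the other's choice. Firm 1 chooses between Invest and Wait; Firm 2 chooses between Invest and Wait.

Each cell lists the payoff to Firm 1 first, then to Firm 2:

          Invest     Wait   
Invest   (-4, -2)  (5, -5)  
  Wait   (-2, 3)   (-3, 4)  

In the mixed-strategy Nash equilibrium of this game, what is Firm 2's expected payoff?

First find p, the probability Firm 1 plays Invest, from Firm 2's indifference between Invest and Wait: −2p + 3(1−p) = −5p + 4(1−p), giving p = 1/4.
Since Firm 2 is indifferent in equilibrium, Firm 2's expected payoff equals the payoff from either column against (1/4, 3/4). Using Invest: −2(1/4) + 3(3/4) = 7/4.

7/4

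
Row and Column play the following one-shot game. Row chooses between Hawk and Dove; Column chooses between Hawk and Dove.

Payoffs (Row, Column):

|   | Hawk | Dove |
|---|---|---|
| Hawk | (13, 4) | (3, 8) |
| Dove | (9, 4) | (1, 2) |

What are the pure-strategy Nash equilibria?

(Hawk, Dove)

(Hawk, Hawk): Column prefers Dove (8 > 4) — not an equilibrium.
(Hawk, Dove): Row gets 3 ≥ 1 from Dove, and Column gets 8 ≥ 4 from Hawk — Nash equilibrium.
(Dove, Hawk): Row prefers Hawk (13 > 9) — not an equilibrium.
(Dove, Dove): Row prefers Hawk (3 > 1); Column prefers Hawk (4 > 2) — not an equilibrium.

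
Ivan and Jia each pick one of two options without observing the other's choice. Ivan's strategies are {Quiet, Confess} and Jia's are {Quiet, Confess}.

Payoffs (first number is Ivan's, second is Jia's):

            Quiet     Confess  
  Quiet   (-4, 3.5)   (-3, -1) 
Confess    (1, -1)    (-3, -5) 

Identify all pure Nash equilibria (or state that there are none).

(Quiet, Quiet): Ivan prefers Confess (1 > -4) — not an equilibrium.
(Quiet, Confess): Jia prefers Quiet (3.5 > -1) — not an equilibrium.
(Confess, Quiet): Ivan gets 1 ≥ -4 from Quiet, and Jia gets -1 ≥ -5 from Confess — Nash equilibrium.
(Confess, Confess): Jia prefers Quiet (-1 > -5) — not an equilibrium.

(Confess, Quiet)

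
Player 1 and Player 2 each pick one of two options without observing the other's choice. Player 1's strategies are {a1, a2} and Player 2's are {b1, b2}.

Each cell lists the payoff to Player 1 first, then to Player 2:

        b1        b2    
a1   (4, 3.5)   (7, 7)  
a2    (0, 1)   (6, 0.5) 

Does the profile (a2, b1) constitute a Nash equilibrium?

At (a2, b1), Player 1 earns 0; switching to a1 would give 4, so Player 1 would deviate.
Player 2 earns 1; switching to b2 would give 0.5, so Player 2 has no profitable deviation.
Since at least one player can profitably deviate, this is not a Nash equilibrium.

No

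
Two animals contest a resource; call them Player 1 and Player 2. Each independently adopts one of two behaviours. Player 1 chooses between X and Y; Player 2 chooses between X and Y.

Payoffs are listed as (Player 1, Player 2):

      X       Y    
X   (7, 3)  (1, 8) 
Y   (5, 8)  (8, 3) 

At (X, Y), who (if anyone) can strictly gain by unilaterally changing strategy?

Player 1

Player 1 at (X, Y) earns 1; deviating to Y yields 8 — a strict improvement.
Player 2 earns 8; deviating to X yields 3 — not better.
Only Player 1 has a strictly profitable deviation.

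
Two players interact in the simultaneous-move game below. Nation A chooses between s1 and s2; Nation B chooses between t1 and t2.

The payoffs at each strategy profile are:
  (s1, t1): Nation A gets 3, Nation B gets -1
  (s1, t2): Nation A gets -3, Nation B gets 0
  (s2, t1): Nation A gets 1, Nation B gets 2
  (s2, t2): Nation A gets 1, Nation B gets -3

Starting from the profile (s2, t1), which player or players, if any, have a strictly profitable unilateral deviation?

Nation A at (s2, t1) earns 1; deviating to s1 yields 3 — a strict improvement.
Nation B earns 2; deviating to t2 yields -3 — not better.
Only Nation A has a strictly profitable deviation.

Nation A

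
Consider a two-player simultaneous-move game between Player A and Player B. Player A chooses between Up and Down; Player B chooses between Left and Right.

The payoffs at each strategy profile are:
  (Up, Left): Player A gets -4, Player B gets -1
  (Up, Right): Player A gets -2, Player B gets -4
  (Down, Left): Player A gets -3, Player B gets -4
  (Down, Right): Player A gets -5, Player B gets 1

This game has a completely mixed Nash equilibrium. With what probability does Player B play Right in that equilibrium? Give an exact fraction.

Let q be the probability that Player B plays Left. In a completely mixed equilibrium, Player A must be indifferent between Up and Down.
Player A's expected payoff from Up is −4q − 2(1−q); from Down it is −3q − 5(1−q).
Setting these equal: −2q − 2 = 2q − 5, so q = 3/4.
Therefore Player B plays Right with probability 1 − 3/4 = 1/4.

1/4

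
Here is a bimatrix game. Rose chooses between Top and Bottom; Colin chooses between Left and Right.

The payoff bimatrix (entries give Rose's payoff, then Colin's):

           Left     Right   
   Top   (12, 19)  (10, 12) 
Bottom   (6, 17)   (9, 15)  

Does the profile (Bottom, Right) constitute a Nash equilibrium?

No

At (Bottom, Right), Rose earns 9; switching to Top would give 10, so Rose would deviate.
Colin earns 15; switching to Left would give 17, so Colin would deviate.
Since at least one player can profitably deviate, this is not a Nash equilibrium.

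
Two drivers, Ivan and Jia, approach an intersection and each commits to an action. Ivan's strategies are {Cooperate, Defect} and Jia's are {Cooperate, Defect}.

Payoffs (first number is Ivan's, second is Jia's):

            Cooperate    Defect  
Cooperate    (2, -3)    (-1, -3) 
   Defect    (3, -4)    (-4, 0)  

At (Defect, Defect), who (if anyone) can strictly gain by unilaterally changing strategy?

Ivan

Ivan at (Defect, Defect) earns -4; deviating to Cooperate yields -1 — a strict improvement.
Jia earns 0; deviating to Cooperate yields -4 — not better.
Only Ivan has a strictly profitable deviation.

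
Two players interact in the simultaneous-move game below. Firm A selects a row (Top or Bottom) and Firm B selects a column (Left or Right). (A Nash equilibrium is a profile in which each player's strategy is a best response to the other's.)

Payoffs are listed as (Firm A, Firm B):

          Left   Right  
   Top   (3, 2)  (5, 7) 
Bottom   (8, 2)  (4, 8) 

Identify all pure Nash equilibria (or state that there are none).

(Top, Right)

(Top, Left): Firm A prefers Bottom (8 > 3); Firm B prefers Right (7 > 2) — not an equilibrium.
(Top, Right): Firm A gets 5 ≥ 4 from Bottom, and Firm B gets 7 ≥ 2 from Left — Nash equilibrium.
(Bottom, Left): Firm B prefers Right (8 > 2) — not an equilibrium.
(Bottom, Right): Firm A prefers Top (5 > 4) — not an equilibrium.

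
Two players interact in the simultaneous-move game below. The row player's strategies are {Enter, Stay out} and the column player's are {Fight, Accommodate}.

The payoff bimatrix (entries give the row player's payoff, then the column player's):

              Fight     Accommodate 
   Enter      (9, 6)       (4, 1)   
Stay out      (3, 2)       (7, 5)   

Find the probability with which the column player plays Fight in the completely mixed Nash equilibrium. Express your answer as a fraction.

1/3

Let q be the probability that the column player plays Fight. In a completely mixed equilibrium, the row player must be indifferent between Enter and Stay out.
The row player's expected payoff from Enter is 9q + 4(1−q); from Stay out it is 3q + 7(1−q).
Setting these equal: 5q + 4 = −4q + 7, so q = 1/3.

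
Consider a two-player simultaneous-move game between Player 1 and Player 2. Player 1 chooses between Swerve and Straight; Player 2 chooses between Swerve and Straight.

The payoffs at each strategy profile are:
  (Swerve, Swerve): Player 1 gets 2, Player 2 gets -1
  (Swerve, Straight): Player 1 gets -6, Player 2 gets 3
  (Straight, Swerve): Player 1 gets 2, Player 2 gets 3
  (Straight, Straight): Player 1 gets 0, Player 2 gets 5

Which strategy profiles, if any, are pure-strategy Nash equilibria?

(Straight, Straight)

(Swerve, Swerve): Player 2 prefers Straight (3 > -1) — not an equilibrium.
(Swerve, Straight): Player 1 prefers Straight (0 > -6) — not an equilibrium.
(Straight, Swerve): Player 2 prefers Straight (5 > 3) — not an equilibrium.
(Straight, Straight): Player 1 gets 0 ≥ -6 from Swerve, and Player 2 gets 5 ≥ 3 from Swerve — Nash equilibrium.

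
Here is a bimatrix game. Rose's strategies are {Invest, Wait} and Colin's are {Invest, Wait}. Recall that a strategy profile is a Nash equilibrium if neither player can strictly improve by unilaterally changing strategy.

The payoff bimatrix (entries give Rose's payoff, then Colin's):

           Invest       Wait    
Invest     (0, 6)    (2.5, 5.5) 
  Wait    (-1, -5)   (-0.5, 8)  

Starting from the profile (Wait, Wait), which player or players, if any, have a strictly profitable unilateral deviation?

Rose at (Wait, Wait) earns -0.5; deviating to Invest yields 2.5 — a strict improvement.
Colin earns 8; deviating to Invest yields -5 — not better.
Only Rose has a strictly profitable deviation.

Rose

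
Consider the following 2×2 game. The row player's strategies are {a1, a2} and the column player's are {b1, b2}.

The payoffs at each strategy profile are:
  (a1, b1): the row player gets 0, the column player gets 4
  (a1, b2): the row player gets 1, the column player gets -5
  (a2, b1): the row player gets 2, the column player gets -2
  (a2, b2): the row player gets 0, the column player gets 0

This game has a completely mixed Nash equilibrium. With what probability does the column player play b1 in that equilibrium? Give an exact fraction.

1/3

Let y be the probability that the column player plays b1. In a completely mixed equilibrium, the row player must be indifferent between a1 and a2.
The row player's expected payoff from a1 is (1−y); from a2 it is 2y.
Setting these equal: −y + 1 = 2y, so y = 1/3.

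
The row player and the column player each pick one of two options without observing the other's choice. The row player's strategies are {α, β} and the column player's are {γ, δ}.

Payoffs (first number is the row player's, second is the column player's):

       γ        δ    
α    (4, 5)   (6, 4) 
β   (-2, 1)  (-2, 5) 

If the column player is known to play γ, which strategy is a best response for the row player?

α

Against γ, the row player earns 4 from α and -2 from β.
So α is the best response.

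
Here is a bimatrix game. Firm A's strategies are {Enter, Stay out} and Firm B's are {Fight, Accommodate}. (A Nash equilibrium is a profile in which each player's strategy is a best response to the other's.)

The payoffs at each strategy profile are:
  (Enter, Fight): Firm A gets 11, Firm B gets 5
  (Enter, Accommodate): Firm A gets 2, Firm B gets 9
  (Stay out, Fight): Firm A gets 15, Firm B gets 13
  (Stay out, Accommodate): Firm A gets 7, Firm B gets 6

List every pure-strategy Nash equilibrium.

(Stay out, Fight)

(Enter, Fight): Firm A prefers Stay out (15 > 11); Firm B prefers Accommodate (9 > 5) — not an equilibrium.
(Enter, Accommodate): Firm A prefers Stay out (7 > 2) — not an equilibrium.
(Stay out, Fight): Firm A gets 15 ≥ 11 from Enter, and Firm B gets 13 ≥ 6 from Accommodate — Nash equilibrium.
(Stay out, Accommodate): Firm B prefers Fight (13 > 6) — not an equilibrium.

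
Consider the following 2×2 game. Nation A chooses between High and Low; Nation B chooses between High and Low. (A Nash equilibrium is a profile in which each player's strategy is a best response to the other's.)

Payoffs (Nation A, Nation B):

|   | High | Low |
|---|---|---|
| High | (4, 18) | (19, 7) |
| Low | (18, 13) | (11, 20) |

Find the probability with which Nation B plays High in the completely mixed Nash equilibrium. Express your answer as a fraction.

4/11

Let y be the probability that Nation B plays High. In a completely mixed equilibrium, Nation A must be indifferent between High and Low.
Nation A's expected payoff from High is 4y + 19(1−y); from Low it is 18y + 11(1−y).
Setting these equal: −15y + 19 = 7y + 11, so y = 4/11.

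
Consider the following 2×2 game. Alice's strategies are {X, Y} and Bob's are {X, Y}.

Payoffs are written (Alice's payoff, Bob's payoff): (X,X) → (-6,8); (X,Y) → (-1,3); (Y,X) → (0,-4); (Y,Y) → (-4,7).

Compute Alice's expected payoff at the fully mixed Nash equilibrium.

First find q, the probability Bob plays X, from Alice's indifference between X and Y: −6q − (1−q) = −4(1−q), giving q = 1/3.
Since Alice is indifferent in equilibrium, Alice's expected payoff equals the payoff from either row against (1/3, 2/3). Using X: −6(1/3) − (2/3) = -8/3.

-8/3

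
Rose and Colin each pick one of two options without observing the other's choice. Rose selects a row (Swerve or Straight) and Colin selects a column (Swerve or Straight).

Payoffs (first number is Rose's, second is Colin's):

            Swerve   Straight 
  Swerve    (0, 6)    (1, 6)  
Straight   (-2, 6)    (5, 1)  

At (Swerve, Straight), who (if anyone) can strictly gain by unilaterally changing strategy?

Rose

Rose at (Swerve, Straight) earns 1; deviating to Straight yields 5 — a strict improvement.
Colin earns 6; deviating to Swerve yields 6 — not better.
Only Rose has a strictly profitable deviation.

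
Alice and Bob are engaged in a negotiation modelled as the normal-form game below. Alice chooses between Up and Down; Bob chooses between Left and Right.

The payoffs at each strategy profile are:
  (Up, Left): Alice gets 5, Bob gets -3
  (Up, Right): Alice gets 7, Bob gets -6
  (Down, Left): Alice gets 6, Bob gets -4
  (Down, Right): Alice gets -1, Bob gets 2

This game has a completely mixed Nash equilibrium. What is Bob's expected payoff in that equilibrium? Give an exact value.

-10/3

First find x, the probability Alice plays Up, from Bob's indifference between Left and Right: −3x − 4(1−x) = −6x + 2(1−x), giving x = 2/3.
Since Bob is indifferent in equilibrium, Bob's expected payoff equals the payoff from either column against (2/3, 1/3). Using Left: −3(2/3) − 4(1/3) = -10/3.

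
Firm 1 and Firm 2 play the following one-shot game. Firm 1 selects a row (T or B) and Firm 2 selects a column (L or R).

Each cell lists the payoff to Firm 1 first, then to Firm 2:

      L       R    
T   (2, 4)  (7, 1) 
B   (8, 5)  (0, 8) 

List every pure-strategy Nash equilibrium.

(T, L): Firm 1 prefers B (8 > 2) — not an equilibrium.
(T, R): Firm 2 prefers L (4 > 1) — not an equilibrium.
(B, L): Firm 2 prefers R (8 > 5) — not an equilibrium.
(B, R): Firm 1 prefers T (7 > 0) — not an equilibrium.

none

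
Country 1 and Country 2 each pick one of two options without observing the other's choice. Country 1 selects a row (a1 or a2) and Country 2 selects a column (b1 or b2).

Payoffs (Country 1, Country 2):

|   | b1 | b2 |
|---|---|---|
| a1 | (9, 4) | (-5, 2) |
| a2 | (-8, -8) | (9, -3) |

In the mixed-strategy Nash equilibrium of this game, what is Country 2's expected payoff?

First find p, the probability Country 1 plays a1, from Country 2's indifference between b1 and b2: 4p − 8(1−p) = 2p − 3(1−p), giving p = 5/7.
Since Country 2 is indifferent in equilibrium, Country 2's expected payoff equals the payoff from either column against (5/7, 2/7). Using b1: 4(5/7) − 8(2/7) = 4/7.

4/7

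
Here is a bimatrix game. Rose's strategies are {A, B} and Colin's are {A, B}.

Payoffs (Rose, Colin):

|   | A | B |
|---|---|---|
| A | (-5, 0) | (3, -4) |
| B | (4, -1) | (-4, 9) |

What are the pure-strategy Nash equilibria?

(A, A): Rose prefers B (4 > -5) — not an equilibrium.
(A, B): Colin prefers A (0 > -4) — not an equilibrium.
(B, A): Colin prefers B (9 > -1) — not an equilibrium.
(B, B): Rose prefers A (3 > -4) — not an equilibrium.

none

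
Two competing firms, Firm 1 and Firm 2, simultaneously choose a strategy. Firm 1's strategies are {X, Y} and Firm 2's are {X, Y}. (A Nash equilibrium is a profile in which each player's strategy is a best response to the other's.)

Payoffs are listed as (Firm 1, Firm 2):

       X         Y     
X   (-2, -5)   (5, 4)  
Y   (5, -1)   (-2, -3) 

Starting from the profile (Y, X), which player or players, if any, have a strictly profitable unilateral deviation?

Firm 1 at (Y, X) earns 5; deviating to X yields -2 — not better.
Firm 2 earns -1; deviating to Y yields -3 — not better.
Neither player can strictly improve; the profile is a Nash equilibrium.

Neither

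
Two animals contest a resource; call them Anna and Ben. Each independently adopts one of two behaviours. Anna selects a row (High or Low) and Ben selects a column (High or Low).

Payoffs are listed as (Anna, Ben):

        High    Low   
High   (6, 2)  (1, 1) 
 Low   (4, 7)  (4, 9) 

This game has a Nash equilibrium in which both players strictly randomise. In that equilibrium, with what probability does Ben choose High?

3/5

Let y be the probability that Ben plays High. In a completely mixed equilibrium, Anna must be indifferent between High and Low.
Anna's expected payoff from High is 6y + (1−y); from Low it is 4y + 4(1−y).
Setting these equal: 5y + 1 = 4, so y = 3/5.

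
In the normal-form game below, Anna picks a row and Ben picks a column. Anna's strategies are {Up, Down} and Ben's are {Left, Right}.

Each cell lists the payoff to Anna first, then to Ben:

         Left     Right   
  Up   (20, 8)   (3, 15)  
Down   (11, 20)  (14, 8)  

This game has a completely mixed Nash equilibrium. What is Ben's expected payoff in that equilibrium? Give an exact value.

First find p, the probability Anna plays Up, from Ben's indifference between Left and Right: 8p + 20(1−p) = 15p + 8(1−p), giving p = 12/19.
Since Ben is indifferent in equilibrium, Ben's expected payoff equals the payoff from either column against (12/19, 7/19). Using Left: 8(12/19) + 20(7/19) = 236/19.

236/19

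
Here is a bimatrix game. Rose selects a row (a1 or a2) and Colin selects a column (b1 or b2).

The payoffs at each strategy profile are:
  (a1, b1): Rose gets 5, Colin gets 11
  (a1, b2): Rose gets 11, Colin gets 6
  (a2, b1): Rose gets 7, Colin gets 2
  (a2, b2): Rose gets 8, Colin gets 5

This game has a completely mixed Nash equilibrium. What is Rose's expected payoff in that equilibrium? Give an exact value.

37/5

First find q, the probability Colin plays b1, from Rose's indifference between a1 and a2: 5q + 11(1−q) = 7q + 8(1−q), giving q = 3/5.
Since Rose is indifferent in equilibrium, Rose's expected payoff equals the payoff from either row against (3/5, 2/5). Using a1: 5(3/5) + 11(2/5) = 37/5.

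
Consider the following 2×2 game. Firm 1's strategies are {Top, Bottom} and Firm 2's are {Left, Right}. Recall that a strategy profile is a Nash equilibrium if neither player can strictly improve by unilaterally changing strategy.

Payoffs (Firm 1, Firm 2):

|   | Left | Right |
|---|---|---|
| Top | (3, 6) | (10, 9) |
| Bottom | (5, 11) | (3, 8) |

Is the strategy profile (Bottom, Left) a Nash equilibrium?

At (Bottom, Left), Firm 1 earns 5; switching to Top would give 3, so Firm 1 has no profitable deviation.
Firm 2 earns 11; switching to Right would give 8, so Firm 2 has no profitable deviation.
Neither player can gain by a unilateral deviation, so this profile is a Nash equilibrium.

Yes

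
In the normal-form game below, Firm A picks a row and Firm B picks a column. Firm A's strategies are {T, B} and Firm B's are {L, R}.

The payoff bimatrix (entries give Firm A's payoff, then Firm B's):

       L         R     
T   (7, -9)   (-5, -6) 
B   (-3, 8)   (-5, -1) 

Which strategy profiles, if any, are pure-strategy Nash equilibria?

(T, R)

(T, L): Firm B prefers R (-6 > -9) — not an equilibrium.
(T, R): Firm A gets -5 ≥ -5 from B, and Firm B gets -6 ≥ -9 from L — Nash equilibrium.
(B, L): Firm A prefers T (7 > -3) — not an equilibrium.
(B, R): Firm B prefers L (8 > -1) — not an equilibrium.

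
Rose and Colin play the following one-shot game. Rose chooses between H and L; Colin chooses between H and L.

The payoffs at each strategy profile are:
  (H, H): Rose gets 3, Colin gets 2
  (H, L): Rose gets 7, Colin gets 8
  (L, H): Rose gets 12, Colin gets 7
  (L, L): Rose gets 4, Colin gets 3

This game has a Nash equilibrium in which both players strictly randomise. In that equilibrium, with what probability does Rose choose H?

2/5

Let p be the probability that Rose plays H. In a completely mixed equilibrium, Colin must be indifferent between H and L.
Colin's expected payoff from H is 2p + 7(1−p); from L it is 8p + 3(1−p).
Setting these equal: −5p + 7 = 5p + 3, so p = 2/5.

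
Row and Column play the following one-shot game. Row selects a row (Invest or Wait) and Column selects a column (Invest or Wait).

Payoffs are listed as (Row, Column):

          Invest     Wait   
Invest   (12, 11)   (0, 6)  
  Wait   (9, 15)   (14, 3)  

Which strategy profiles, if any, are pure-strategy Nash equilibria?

(Invest, Invest)

(Invest, Invest): Row gets 12 ≥ 9 from Wait, and Column gets 11 ≥ 6 from Wait — Nash equilibrium.
(Invest, Wait): Row prefers Wait (14 > 0); Column prefers Invest (11 > 6) — not an equilibrium.
(Wait, Invest): Row prefers Invest (12 > 9) — not an equilibrium.
(Wait, Wait): Column prefers Invest (15 > 3) — not an equilibrium.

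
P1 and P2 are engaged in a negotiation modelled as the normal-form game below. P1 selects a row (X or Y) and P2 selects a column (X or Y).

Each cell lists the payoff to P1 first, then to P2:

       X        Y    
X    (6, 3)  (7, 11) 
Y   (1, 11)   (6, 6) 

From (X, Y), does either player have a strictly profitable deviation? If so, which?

P1 at (X, Y) earns 7; deviating to Y yields 6 — not better.
P2 earns 11; deviating to X yields 3 — not better.
Neither player can strictly improve; the profile is a Nash equilibrium.

Neither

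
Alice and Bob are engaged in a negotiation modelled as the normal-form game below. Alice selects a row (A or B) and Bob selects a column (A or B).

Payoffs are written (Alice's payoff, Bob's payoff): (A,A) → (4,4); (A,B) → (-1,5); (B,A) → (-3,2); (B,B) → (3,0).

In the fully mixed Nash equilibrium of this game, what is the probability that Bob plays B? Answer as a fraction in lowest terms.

7/11

Let c be the probability that Bob plays A. In a completely mixed equilibrium, Alice must be indifferent between A and B.
Alice's expected payoff from A is 4c − (1−c); from B it is −3c + 3(1−c).
Setting these equal: 5c − 1 = −6c + 3, so c = 4/11.
Therefore Bob plays B with probability 1 − 4/11 = 7/11.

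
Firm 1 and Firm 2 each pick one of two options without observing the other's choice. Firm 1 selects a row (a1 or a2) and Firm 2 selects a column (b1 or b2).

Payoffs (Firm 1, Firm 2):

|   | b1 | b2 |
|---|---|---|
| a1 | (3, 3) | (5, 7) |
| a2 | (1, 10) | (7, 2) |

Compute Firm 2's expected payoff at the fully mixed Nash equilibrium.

First find p, the probability Firm 1 plays a1, from Firm 2's indifference between b1 and b2: 3p + 10(1−p) = 7p + 2(1−p), giving p = 2/3.
Since Firm 2 is indifferent in equilibrium, Firm 2's expected payoff equals the payoff from either column against (2/3, 1/3). Using b1: 3(2/3) + 10(1/3) = 16/3.

16/3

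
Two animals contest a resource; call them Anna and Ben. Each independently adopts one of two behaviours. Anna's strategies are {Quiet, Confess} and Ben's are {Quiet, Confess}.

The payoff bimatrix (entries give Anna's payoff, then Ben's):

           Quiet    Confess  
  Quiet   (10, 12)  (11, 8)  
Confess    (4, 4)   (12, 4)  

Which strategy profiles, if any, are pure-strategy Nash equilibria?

(Quiet, Quiet): Anna gets 10 ≥ 4 from Confess, and Ben gets 12 ≥ 8 from Confess — Nash equilibrium.
(Quiet, Confess): Anna prefers Confess (12 > 11); Ben prefers Quiet (12 > 8) — not an equilibrium.
(Confess, Quiet): Anna prefers Quiet (10 > 4) — not an equilibrium.
(Confess, Confess): Anna gets 12 ≥ 11 from Quiet, and Ben gets 4 ≥ 4 from Quiet — Nash equilibrium.

(Quiet, Quiet) and (Confess, Confess)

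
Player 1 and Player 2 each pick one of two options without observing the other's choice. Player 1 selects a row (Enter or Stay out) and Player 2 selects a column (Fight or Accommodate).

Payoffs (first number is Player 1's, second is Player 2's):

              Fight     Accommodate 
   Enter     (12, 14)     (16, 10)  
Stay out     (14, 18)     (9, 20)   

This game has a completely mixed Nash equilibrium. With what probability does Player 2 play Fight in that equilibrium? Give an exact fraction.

Let y be the probability that Player 2 plays Fight. In a completely mixed equilibrium, Player 1 must be indifferent between Enter and Stay out.
Player 1's expected payoff from Enter is 12y + 16(1−y); from Stay out it is 14y + 9(1−y).
Setting these equal: −4y + 16 = 5y + 9, so y = 7/9.

7/9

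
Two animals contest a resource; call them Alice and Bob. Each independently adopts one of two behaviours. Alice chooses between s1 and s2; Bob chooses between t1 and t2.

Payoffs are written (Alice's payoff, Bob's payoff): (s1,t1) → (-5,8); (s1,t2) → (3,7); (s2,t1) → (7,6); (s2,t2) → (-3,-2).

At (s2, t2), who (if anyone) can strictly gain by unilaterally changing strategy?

Alice at (s2, t2) earns -3; deviating to s1 yields 3 — a strict improvement.
Bob earns -2; deviating to t1 yields 6 — a strict improvement.
Both Alice and Bob have strictly profitable deviations.

Both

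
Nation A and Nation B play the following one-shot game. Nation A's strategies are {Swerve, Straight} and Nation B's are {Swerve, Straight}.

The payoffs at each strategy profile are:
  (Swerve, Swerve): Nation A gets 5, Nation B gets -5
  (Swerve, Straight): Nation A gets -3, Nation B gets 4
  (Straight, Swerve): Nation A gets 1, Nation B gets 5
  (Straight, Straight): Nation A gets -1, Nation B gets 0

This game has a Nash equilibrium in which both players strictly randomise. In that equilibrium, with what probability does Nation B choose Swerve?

1/3

Let y be the probability that Nation B plays Swerve. In a completely mixed equilibrium, Nation A must be indifferent between Swerve and Straight.
Nation A's expected payoff from Swerve is 5y − 3(1−y); from Straight it is y − (1−y).
Setting these equal: 8y − 3 = 2y − 1, so y = 1/3.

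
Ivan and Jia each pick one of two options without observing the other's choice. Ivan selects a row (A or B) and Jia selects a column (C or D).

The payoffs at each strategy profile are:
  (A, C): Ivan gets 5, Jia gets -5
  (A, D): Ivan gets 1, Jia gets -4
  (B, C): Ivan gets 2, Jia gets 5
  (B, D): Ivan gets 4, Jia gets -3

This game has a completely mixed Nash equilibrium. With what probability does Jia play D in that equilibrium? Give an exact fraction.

1/2

Let c be the probability that Jia plays C. In a completely mixed equilibrium, Ivan must be indifferent between A and B.
Ivan's expected payoff from A is 5c + (1−c); from B it is 2c + 4(1−c).
Setting these equal: 4c + 1 = −2c + 4, so c = 1/2.
Therefore Jia plays D with probability 1 − 1/2 = 1/2.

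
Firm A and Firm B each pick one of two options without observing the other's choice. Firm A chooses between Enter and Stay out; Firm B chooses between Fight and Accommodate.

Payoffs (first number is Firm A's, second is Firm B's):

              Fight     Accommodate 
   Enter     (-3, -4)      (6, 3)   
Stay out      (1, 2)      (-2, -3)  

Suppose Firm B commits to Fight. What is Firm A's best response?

Stay out

Against Fight, Firm A earns -3 from Enter and 1 from Stay out.
So Stay out is the best response.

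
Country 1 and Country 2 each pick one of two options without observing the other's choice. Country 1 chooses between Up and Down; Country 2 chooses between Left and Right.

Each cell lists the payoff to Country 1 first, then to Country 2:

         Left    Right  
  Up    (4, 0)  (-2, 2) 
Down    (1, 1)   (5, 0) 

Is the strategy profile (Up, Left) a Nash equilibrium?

At (Up, Left), Country 1 earns 4; switching to Down would give 1, so Country 1 has no profitable deviation.
Country 2 earns 0; switching to Right would give 2, so Country 2 would deviate.
Since at least one player can profitably deviate, this is not a Nash equilibrium.

No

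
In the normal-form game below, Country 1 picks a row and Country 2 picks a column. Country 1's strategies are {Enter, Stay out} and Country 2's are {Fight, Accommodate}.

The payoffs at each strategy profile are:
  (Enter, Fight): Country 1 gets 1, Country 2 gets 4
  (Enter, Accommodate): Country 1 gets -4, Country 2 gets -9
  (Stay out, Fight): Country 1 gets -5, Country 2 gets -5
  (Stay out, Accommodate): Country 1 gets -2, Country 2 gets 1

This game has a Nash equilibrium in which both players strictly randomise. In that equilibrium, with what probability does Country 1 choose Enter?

6/19

Let x be the probability that Country 1 plays Enter. In a completely mixed equilibrium, Country 2 must be indifferent between Fight and Accommodate.
Country 2's expected payoff from Fight is 4x − 5(1−x); from Accommodate it is −9x + (1−x).
Setting these equal: 9x − 5 = −10x + 1, so x = 6/19.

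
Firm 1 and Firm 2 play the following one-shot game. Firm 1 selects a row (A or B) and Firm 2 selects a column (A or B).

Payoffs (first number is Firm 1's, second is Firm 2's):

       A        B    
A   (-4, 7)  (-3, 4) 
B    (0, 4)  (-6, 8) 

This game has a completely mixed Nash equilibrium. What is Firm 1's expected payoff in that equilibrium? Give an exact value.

First find y, the probability Firm 2 plays A, from Firm 1's indifference between A and B: −4y − 3(1−y) = −6(1−y), giving y = 3/7.
Since Firm 1 is indifferent in equilibrium, Firm 1's expected payoff equals the payoff from either row against (3/7, 4/7). Using A: −4(3/7) − 3(4/7) = -24/7.

-24/7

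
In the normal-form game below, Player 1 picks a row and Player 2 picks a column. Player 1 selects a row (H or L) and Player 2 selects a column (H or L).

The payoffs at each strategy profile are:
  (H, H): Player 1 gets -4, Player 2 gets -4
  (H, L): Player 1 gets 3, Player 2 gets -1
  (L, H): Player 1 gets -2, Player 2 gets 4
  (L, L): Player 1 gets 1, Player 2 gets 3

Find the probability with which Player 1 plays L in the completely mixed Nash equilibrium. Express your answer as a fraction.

3/4

Let r be the probability that Player 1 plays H. In a completely mixed equilibrium, Player 2 must be indifferent between H and L.
Player 2's expected payoff from H is −4r + 4(1−r); from L it is −r + 3(1−r).
Setting these equal: −8r + 4 = −4r + 3, so r = 1/4.
Therefore Player 1 plays L with probability 1 − 1/4 = 3/4.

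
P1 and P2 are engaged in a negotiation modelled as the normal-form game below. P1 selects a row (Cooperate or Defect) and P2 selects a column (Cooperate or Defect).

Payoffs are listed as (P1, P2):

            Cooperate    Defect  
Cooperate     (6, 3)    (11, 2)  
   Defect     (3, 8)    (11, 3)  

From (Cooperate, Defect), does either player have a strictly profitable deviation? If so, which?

P1 at (Cooperate, Defect) earns 11; deviating to Defect yields 11 — not better.
P2 earns 2; deviating to Cooperate yields 3 — a strict improvement.
Only P2 has a strictly profitable deviation.

P2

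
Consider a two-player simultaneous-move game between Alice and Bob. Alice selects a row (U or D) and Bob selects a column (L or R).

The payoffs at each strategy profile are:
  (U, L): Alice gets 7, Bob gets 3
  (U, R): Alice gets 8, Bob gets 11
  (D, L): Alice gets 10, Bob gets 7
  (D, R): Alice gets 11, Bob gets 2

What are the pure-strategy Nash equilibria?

(U, L): Alice prefers D (10 > 7); Bob prefers R (11 > 3) — not an equilibrium.
(U, R): Alice prefers D (11 > 8) — not an equilibrium.
(D, L): Alice gets 10 ≥ 7 from U, and Bob gets 7 ≥ 2 from R — Nash equilibrium.
(D, R): Bob prefers L (7 > 2) — not an equilibrium.

(D, L)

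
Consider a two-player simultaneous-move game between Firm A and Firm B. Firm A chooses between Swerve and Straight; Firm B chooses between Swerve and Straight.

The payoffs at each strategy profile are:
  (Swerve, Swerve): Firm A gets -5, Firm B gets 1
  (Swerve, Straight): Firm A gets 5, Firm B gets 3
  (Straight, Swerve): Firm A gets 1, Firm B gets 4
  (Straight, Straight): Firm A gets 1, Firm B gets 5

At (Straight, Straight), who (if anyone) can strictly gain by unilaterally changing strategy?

Firm A

Firm A at (Straight, Straight) earns 1; deviating to Swerve yields 5 — a strict improvement.
Firm B earns 5; deviating to Swerve yields 4 — not better.
Only Firm A has a strictly profitable deviation.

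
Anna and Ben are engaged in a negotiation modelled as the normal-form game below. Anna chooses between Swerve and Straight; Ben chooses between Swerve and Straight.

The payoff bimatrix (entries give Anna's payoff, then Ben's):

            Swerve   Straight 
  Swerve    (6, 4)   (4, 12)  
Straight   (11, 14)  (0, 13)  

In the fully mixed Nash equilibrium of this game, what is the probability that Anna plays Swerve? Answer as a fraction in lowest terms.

Let x be the probability that Anna plays Swerve. In a completely mixed equilibrium, Ben must be indifferent between Swerve and Straight.
Ben's expected payoff from Swerve is 4x + 14(1−x); from Straight it is 12x + 13(1−x).
Setting these equal: −10x + 14 = −x + 13, so x = 1/9.

1/9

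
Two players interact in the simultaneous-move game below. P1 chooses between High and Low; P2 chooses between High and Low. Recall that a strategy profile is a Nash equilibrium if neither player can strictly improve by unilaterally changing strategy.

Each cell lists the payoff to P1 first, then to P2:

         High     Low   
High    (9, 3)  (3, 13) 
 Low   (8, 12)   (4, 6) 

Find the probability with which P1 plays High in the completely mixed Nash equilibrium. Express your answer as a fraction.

Let x be the probability that P1 plays High. In a completely mixed equilibrium, P2 must be indifferent between High and Low.
P2's expected payoff from High is 3x + 12(1−x); from Low it is 13x + 6(1−x).
Setting these equal: −9x + 12 = 7x + 6, so x = 3/8.

3/8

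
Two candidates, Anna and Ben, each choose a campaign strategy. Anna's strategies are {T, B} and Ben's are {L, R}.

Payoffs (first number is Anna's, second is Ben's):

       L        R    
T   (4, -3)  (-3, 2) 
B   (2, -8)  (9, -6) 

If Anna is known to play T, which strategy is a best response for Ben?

Against T, Ben earns -3 from L and 2 from R.
So R is the best response.

R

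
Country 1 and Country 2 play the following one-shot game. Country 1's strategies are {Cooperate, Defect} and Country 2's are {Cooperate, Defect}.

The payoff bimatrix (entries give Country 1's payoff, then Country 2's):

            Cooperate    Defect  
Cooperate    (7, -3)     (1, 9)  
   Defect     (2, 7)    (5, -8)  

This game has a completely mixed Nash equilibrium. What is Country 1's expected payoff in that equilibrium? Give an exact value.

First find y, the probability Country 2 plays Cooperate, from Country 1's indifference between Cooperate and Defect: 7y + (1−y) = 2y + 5(1−y), giving y = 4/9.
Since Country 1 is indifferent in equilibrium, Country 1's expected payoff equals the payoff from either row against (4/9, 5/9). Using Cooperate: 7(4/9) + (5/9) = 11/3.

11/3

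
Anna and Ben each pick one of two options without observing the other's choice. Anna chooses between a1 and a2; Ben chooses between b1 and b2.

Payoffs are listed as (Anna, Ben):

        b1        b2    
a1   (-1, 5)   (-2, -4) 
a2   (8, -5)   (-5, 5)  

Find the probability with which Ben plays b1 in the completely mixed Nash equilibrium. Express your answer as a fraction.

1/4

Let y be the probability that Ben plays b1. In a completely mixed equilibrium, Anna must be indifferent between a1 and a2.
Anna's expected payoff from a1 is −y − 2(1−y); from a2 it is 8y − 5(1−y).
Setting these equal: y − 2 = 13y − 5, so y = 1/4.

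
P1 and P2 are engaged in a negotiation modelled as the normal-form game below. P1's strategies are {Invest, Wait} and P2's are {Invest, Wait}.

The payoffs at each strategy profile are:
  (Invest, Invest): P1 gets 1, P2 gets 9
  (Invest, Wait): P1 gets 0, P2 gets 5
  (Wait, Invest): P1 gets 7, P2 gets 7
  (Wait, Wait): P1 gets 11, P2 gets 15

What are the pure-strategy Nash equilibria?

(Wait, Wait)

(Invest, Invest): P1 prefers Wait (7 > 1) — not an equilibrium.
(Invest, Wait): P1 prefers Wait (11 > 0); P2 prefers Invest (9 > 5) — not an equilibrium.
(Wait, Invest): P2 prefers Wait (15 > 7) — not an equilibrium.
(Wait, Wait): P1 gets 11 ≥ 0 from Invest, and P2 gets 15 ≥ 7 from Invest — Nash equilibrium.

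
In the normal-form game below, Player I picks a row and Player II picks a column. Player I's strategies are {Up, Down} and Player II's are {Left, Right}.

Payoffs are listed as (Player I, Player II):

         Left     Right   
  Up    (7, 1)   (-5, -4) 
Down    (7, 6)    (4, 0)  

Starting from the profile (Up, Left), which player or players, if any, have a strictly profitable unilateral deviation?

Neither

Player I at (Up, Left) earns 7; deviating to Down yields 7 — not better.
Player II earns 1; deviating to Right yields -4 — not better.
Neither player can strictly improve; the profile is a Nash equilibrium.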